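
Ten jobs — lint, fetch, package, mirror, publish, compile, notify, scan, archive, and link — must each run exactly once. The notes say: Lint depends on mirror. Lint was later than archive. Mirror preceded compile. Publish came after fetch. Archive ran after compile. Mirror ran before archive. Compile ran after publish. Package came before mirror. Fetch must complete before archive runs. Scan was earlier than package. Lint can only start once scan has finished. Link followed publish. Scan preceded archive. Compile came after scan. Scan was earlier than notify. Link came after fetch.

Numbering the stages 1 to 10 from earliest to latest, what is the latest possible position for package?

Package must come before archive, compile, lint, and mirror — 4 stages forced after it.
Everything else can be placed before package in some valid order, so package can sit as late as position 10 − 4 = 6.

6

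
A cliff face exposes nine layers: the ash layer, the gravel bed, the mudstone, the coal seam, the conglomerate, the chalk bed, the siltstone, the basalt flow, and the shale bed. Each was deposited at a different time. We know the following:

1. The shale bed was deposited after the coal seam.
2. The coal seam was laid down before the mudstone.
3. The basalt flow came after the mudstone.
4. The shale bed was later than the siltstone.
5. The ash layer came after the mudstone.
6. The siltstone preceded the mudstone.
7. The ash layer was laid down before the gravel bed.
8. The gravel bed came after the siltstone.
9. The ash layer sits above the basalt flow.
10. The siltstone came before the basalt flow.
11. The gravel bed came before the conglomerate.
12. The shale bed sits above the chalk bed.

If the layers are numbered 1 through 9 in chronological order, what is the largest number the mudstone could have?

The mudstone must come before the ash layer, the basalt flow, the conglomerate, and the gravel bed — 4 layers forced after it.
Everything else can be placed before the mudstone in some valid order, so the mudstone can sit as late as position 9 − 4 = 5.

5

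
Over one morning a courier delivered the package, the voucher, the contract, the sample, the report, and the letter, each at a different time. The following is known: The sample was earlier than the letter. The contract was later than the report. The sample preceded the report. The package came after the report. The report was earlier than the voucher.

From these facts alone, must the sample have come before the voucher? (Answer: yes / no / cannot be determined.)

yes

Chain the constraints: the sample → the report → the voucher. Each link is directly stated, so the sample comes before the voucher.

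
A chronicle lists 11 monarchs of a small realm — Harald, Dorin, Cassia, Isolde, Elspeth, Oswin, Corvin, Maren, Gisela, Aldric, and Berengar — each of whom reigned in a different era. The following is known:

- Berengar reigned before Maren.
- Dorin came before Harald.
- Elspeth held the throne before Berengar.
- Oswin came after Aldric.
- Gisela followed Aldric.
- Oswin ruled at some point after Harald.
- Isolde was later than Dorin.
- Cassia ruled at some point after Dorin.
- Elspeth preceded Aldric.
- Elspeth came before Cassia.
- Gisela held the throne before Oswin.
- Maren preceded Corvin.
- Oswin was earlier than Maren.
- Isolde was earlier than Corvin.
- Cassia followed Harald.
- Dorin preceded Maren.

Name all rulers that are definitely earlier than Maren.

Aldric, Berengar, Dorin, Elspeth, Gisela, Harald, Oswin

Directly stated before Maren: Berengar, Dorin, and Oswin.
Aldric reaches Maren via Aldric → Oswin → Maren.
Elspeth reaches Maren via Elspeth → Berengar → Maren.
Gisela reaches Maren via Gisela → Oswin → Maren.
Likewise Harald reaches Maren by chaining the stated constraints.
No chain forces Corvin (or any of the others) ahead of Maren.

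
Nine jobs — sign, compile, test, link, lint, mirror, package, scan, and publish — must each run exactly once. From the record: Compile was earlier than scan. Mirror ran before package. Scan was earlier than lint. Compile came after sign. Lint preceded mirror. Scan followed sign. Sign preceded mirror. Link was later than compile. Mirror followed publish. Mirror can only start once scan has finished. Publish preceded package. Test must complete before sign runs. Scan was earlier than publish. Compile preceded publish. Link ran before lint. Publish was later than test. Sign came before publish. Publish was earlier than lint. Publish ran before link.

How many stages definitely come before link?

Directly stated before link: compile and publish.
Scan reaches link via scan → publish → link.
Sign reaches link via sign → compile → link.
Test reaches link via test → publish → link.
No chain forces mirror (or any of the others) ahead of link.
That's compile, publish, scan, sign, and test — 5 in all.

5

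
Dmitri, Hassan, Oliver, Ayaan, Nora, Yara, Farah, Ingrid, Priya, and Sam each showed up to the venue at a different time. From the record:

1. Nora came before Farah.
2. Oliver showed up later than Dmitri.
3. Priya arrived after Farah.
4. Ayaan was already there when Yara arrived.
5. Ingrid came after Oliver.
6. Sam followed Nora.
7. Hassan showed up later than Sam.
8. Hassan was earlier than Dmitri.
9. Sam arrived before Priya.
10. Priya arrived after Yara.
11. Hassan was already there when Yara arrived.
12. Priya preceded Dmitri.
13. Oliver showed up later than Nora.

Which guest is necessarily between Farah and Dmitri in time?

Priya

Tracing the constraints gives Farah → Priya → Dmitri, so Priya sits after Farah and before Dmitri.
No other guest is forced both after Farah and before Dmitri.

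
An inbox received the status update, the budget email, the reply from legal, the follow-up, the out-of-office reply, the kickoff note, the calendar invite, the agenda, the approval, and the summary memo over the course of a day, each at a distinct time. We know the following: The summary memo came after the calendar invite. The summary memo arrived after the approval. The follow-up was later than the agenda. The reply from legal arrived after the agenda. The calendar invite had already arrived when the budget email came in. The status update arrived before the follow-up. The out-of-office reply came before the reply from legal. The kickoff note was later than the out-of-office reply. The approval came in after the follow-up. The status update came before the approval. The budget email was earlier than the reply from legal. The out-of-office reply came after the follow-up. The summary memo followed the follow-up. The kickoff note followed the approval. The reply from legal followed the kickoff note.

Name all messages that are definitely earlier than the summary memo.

Directly stated before the summary memo: the approval, the calendar invite, and the follow-up.
The agenda reaches the summary memo via the agenda → the follow-up → the summary memo.
The status update reaches the summary memo via the status update → the approval → the summary memo.
No chain forces the reply from legal (or any of the others) ahead of the summary memo.

the agenda, the approval, the calendar invite, the follow-up, the status update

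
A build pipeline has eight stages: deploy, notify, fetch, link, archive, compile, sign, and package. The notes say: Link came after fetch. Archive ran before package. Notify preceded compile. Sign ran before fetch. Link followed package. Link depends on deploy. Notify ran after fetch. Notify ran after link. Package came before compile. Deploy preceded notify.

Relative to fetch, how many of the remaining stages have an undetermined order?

3

Forced before fetch: sign; forced after fetch: compile, link, and notify.
That leaves archive, deploy, and package with no forced order relative to fetch — 3.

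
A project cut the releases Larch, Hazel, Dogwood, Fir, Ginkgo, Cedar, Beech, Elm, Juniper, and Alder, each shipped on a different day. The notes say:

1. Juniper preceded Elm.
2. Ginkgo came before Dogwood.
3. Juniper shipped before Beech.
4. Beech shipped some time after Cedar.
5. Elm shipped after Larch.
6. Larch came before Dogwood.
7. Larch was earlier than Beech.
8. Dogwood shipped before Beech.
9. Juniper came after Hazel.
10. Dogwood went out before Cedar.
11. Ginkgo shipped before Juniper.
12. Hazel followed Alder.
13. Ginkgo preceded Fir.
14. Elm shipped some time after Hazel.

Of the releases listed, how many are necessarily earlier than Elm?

Directly stated before Elm: Hazel, Juniper, and Larch.
Alder reaches Elm via Alder → Hazel → Elm.
Ginkgo reaches Elm via Ginkgo → Juniper → Elm.
No chain forces Fir (or any of the others) ahead of Elm.
That's Alder, Ginkgo, Hazel, Juniper, and Larch — 5 in all.

5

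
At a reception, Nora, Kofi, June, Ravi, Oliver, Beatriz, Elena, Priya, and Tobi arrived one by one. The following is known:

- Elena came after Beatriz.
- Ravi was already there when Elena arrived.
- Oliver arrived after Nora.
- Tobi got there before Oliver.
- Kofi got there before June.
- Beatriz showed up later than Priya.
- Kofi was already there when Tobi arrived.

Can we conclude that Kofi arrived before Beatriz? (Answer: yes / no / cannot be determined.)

cannot be determined

No chain of stated constraints runs from Kofi to Beatriz, and none runs from Beatriz to Kofi either.
So the relative order of Kofi and Beatriz is not fixed by the given facts.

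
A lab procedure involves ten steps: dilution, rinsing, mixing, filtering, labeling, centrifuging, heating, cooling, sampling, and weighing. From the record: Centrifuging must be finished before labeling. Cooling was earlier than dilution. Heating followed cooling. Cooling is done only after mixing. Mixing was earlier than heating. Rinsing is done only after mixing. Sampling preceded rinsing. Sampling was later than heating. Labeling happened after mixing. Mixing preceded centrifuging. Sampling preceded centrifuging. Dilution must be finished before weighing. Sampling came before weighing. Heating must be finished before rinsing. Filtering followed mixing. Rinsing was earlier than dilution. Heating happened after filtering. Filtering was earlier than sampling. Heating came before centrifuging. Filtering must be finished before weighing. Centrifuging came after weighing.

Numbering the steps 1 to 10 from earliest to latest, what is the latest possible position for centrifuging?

Centrifuging must come before labeling — 1 step forced after it.
Everything else can be placed before centrifuging in some valid order, so centrifuging can sit as late as position 10 − 1 = 9.

9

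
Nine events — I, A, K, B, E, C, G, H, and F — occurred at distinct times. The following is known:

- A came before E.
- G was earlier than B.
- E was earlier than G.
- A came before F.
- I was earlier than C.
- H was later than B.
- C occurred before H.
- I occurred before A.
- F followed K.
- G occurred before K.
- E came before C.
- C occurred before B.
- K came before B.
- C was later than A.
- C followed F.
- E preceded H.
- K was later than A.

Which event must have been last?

H

Every other event has a chain of constraints placing it before H, so H is last.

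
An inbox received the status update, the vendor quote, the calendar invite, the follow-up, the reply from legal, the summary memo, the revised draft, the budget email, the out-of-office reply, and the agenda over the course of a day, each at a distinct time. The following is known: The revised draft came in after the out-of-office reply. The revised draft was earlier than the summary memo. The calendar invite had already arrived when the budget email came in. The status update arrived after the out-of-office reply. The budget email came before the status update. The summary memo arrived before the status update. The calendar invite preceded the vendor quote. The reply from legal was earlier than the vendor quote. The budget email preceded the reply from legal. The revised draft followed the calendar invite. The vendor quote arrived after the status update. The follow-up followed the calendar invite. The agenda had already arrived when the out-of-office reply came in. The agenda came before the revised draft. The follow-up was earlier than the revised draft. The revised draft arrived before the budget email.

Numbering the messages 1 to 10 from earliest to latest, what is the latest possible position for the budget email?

The budget email must come before the reply from legal, the status update, and the vendor quote — 3 messages forced after it.
Everything else can be placed before the budget email in some valid order, so the budget email can sit as late as position 10 − 3 = 7.

7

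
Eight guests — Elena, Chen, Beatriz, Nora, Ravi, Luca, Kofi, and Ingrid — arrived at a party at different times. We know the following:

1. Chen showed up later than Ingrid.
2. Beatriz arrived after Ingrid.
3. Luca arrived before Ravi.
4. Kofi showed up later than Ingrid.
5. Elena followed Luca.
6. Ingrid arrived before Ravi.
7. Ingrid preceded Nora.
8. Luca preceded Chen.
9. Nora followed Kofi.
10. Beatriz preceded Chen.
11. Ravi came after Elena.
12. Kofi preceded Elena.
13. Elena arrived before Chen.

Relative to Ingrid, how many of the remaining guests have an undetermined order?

Forced after Ingrid: Beatriz, Chen, Elena, Kofi, Nora, and Ravi.
That leaves Luca with no forced order relative to Ingrid — 1.

1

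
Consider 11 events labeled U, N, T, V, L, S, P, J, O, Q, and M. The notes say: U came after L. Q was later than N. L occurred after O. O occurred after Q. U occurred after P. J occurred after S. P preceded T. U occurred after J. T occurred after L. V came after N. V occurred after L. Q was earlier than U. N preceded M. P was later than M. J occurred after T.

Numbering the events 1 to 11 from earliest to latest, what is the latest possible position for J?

J must come before U — 1 event forced after it.
Everything else can be placed before J in some valid order, so J can sit as late as position 11 − 1 = 10.

10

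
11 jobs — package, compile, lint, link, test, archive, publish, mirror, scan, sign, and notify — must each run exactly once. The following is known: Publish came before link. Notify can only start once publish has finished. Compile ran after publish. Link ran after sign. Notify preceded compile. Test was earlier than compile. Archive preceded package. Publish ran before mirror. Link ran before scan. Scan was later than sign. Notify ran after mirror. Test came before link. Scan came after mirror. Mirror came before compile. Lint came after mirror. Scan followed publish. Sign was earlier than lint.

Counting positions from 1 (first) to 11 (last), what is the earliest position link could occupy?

Publish, sign, and test must all come before link — 3 forced predecessors.
Nothing else is forced ahead of link, so its earliest slot is position 3 + 1 = 4.

4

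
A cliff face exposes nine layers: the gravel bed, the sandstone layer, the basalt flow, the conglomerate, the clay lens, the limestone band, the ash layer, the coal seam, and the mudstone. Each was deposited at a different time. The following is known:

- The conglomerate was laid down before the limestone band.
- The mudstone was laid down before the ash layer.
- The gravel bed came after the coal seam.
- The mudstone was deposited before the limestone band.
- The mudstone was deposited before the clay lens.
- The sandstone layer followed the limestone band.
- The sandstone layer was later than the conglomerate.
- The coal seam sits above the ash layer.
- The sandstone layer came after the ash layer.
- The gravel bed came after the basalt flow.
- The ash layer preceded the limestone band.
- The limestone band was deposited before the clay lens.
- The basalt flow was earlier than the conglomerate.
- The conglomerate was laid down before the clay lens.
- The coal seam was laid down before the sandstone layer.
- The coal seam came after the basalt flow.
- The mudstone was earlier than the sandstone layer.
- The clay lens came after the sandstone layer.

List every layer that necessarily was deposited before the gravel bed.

Directly stated before the gravel bed: the basalt flow and the coal seam.
The ash layer reaches the gravel bed via the ash layer → the coal seam → the gravel bed.
The mudstone reaches the gravel bed via the mudstone → the ash layer → the coal seam → the gravel bed.
No chain forces the limestone band (or any of the others) ahead of the gravel bed.

the ash layer, the basalt flow, the coal seam, the mudstone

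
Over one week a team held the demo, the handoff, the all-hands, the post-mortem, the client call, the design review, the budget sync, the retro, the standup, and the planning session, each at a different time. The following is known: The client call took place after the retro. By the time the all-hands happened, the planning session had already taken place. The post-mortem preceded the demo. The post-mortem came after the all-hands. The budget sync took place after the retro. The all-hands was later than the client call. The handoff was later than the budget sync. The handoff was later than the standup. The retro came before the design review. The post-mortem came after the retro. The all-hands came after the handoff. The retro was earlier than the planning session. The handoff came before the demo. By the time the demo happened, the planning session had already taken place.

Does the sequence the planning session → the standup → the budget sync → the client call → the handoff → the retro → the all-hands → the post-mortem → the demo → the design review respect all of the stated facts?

no

The constraints require the retro before the budget sync, but in the proposed sequence the budget sync appears ahead of the retro. That one violation is enough.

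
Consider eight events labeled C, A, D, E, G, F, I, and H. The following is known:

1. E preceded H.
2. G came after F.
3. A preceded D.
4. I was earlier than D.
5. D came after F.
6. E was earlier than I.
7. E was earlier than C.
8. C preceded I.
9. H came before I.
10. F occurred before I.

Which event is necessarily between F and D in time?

Tracing the constraints gives F → I → D, so I sits after F and before D.
No other event is forced both after F and before D.

I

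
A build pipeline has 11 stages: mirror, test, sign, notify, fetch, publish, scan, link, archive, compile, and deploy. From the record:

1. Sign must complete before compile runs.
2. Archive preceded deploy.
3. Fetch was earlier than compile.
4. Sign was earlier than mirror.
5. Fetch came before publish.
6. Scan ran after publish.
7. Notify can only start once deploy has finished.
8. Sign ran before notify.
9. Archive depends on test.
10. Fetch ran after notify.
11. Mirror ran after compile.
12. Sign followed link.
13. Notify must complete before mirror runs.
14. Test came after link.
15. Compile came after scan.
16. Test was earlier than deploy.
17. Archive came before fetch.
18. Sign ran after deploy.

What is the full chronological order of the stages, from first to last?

The constraints fix every adjacent pair, so only one ordering works:
link → test → archive → deploy → sign → notify → fetch → publish → scan → compile → mirror.

link, test, archive, deploy, sign, notify, fetch, publish, scan, compile, mirror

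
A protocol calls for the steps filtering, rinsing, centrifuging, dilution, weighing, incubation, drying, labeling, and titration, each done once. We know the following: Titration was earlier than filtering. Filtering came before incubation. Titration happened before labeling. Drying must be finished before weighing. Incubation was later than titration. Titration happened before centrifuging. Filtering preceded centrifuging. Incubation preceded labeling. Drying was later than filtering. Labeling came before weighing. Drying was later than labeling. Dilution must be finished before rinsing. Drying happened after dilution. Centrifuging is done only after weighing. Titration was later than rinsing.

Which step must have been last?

Every other step has a chain of constraints placing it before centrifuging, so centrifuging is last.

centrifuging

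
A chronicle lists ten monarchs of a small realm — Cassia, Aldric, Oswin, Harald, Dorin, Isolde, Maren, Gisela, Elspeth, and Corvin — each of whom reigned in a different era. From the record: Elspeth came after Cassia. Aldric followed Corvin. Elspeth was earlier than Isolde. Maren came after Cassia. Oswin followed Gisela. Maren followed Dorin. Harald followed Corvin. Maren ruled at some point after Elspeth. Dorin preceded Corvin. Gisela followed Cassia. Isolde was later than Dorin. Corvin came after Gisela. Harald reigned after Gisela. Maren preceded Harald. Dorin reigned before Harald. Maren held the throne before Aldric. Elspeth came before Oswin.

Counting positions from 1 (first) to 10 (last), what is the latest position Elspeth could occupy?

Elspeth must come before Aldric, Harald, Isolde, Maren, and Oswin — 5 rulers forced after them.
Everything else can be placed before Elspeth in some valid order, so Elspeth can sit as late as position 10 − 5 = 5.

5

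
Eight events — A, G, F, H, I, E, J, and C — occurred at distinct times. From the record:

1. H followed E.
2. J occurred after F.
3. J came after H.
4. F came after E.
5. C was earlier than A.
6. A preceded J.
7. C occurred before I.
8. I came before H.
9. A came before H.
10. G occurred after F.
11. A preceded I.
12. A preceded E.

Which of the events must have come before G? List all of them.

A, C, E, F

Directly stated before G: F.
A reaches G via A → E → F → G.
C reaches G via C → A → E → F → G.
E reaches G via E → F → G.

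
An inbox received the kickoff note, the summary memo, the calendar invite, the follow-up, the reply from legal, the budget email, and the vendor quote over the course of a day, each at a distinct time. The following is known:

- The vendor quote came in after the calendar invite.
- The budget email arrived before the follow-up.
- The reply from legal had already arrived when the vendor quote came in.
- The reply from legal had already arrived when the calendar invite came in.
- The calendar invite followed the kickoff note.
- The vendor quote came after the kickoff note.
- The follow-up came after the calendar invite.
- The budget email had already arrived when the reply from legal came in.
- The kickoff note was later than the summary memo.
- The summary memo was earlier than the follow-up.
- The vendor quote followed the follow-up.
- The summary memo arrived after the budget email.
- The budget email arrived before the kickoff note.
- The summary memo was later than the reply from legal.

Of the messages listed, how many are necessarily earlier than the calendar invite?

Directly stated before the calendar invite: the kickoff note and the reply from legal.
The budget email reaches the calendar invite via the budget email → the reply from legal → the calendar invite.
The summary memo reaches the calendar invite via the summary memo → the kickoff note → the calendar invite.
No chain forces the vendor quote (or any of the others) ahead of the calendar invite.
That's the budget email, the kickoff note, the reply from legal, and the summary memo — 4 in all.

4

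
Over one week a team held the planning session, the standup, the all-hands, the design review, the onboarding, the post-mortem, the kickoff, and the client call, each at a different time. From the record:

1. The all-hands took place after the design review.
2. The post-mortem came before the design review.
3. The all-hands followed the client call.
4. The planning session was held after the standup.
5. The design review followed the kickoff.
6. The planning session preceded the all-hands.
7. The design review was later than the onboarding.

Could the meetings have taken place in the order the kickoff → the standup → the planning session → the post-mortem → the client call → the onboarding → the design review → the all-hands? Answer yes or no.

Check each stated constraint against the proposed order — e.g. the planning session is ahead of the all-hands; the kickoff is ahead of the design review. Every pair is in the required order; nothing is violated.

yes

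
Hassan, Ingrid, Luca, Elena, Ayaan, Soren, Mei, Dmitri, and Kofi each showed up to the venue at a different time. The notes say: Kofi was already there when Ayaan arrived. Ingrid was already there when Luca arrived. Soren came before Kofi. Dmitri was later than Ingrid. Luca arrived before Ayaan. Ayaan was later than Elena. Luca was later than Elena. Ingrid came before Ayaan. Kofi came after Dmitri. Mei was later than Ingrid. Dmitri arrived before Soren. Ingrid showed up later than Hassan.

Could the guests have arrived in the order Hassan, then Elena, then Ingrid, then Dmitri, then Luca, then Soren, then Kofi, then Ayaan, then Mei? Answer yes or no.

yes

Check each stated constraint against the proposed order — e.g. Elena is ahead of Ayaan; Ingrid is ahead of Mei. Every pair is in the required order; nothing is violated.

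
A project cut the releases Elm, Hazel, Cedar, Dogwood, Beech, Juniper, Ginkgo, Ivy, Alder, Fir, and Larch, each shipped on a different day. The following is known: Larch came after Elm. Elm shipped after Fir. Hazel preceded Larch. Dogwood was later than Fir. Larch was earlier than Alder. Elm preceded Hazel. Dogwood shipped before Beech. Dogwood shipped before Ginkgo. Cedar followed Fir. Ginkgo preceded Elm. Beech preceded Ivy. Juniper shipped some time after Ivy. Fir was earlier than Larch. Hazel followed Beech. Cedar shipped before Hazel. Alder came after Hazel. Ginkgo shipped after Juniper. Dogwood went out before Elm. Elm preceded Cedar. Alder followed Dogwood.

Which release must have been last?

Every other release has a chain of constraints placing it before Alder, so Alder is last.

Alder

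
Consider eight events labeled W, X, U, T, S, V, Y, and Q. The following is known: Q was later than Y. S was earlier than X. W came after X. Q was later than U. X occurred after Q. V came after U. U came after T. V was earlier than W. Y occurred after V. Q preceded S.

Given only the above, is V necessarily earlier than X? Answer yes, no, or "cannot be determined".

yes

Chain the constraints: V → Y → Q → X. Each link is directly stated, so V comes before X.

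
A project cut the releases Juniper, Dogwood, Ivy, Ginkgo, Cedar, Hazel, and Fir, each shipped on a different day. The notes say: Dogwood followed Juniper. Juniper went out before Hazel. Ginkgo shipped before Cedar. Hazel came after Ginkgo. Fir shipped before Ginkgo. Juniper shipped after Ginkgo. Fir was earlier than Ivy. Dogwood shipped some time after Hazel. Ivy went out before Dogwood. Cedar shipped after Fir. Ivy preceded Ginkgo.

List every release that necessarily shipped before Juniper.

Fir, Ginkgo, Ivy

Directly stated before Juniper: Ginkgo.
Fir reaches Juniper via Fir → Ginkgo → Juniper.
Ivy reaches Juniper via Ivy → Ginkgo → Juniper.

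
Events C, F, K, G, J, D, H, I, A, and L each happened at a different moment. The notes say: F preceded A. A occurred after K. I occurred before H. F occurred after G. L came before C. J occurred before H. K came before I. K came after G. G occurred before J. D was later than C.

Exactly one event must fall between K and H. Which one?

I

Tracing the constraints gives K → I → H, so I sits after K and before H.
No other event is forced both after K and before H.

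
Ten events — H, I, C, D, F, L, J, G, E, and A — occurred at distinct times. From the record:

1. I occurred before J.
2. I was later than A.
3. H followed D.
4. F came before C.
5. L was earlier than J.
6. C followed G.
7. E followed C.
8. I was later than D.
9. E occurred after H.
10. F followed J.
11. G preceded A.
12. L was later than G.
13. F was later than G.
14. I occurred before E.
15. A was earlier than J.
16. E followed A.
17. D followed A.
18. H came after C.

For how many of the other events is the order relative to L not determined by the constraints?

3

Forced before L: G; forced after L: C, E, F, H, and J.
That leaves A, D, and I with no forced order relative to L — 3.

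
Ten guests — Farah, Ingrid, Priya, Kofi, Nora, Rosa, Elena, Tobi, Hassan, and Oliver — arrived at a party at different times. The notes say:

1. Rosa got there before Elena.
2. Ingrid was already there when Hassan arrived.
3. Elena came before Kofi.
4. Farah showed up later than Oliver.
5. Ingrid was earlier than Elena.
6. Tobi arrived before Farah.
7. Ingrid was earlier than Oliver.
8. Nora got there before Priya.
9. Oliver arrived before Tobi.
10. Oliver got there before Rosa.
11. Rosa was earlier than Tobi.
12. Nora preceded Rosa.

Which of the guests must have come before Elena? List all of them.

Directly stated before Elena: Ingrid and Rosa.
Nora reaches Elena via Nora → Rosa → Elena.
Oliver reaches Elena via Oliver → Rosa → Elena.

Ingrid, Nora, Oliver, Rosa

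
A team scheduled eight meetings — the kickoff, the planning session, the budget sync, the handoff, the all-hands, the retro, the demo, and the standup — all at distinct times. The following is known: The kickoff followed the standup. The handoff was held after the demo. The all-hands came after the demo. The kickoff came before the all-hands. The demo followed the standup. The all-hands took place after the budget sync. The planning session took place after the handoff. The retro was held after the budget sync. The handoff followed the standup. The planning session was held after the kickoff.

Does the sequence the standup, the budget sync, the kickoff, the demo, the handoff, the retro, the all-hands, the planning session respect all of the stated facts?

yes

Check each stated constraint against the proposed order — e.g. the kickoff is ahead of the planning session; the budget sync is ahead of the all-hands. Every pair is in the required order; nothing is violated.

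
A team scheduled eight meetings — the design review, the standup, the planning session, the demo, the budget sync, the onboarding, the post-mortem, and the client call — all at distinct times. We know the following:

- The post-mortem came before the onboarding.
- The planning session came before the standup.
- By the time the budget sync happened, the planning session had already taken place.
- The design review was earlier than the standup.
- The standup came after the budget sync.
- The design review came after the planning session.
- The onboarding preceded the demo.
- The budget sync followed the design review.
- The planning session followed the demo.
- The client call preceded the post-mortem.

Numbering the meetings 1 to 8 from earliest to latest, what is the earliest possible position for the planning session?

5

The client call, the demo, the onboarding, and the post-mortem must all come before the planning session — 4 forced predecessors.
Nothing else is forced ahead of the planning session, so its earliest slot is position 4 + 1 = 5.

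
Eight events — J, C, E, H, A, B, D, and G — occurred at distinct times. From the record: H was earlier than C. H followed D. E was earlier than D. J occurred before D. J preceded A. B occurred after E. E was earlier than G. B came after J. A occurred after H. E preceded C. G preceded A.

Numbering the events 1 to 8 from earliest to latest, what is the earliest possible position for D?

E and J must both come before D — 2 forced predecessors.
Nothing else is forced ahead of D, so its earliest slot is position 2 + 1 = 3.

3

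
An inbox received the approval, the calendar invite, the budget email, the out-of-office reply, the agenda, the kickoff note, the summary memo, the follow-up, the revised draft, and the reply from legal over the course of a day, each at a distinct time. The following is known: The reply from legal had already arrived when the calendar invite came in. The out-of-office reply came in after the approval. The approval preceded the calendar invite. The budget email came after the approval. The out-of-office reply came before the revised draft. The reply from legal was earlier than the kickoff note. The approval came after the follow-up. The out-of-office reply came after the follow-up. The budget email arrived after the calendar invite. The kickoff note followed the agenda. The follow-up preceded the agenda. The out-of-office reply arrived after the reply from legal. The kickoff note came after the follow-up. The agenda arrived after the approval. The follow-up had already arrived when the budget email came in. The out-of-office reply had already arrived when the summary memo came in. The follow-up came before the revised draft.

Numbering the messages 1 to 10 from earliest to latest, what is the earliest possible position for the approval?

2

The follow-up must come before the approval — 1 forced predecessor.
Nothing else is forced ahead of the approval, so its earliest slot is position 1 + 1 = 2.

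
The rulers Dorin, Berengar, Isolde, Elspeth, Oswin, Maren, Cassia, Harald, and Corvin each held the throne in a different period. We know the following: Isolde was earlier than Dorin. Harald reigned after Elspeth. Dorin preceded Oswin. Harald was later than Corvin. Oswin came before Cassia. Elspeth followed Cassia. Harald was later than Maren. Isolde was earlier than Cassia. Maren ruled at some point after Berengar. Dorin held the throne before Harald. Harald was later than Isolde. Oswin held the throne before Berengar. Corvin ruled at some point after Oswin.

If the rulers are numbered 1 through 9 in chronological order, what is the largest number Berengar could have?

Berengar must come before Harald and Maren — 2 rulers forced after them.
Everything else can be placed before Berengar in some valid order, so Berengar can sit as late as position 9 − 2 = 7.

7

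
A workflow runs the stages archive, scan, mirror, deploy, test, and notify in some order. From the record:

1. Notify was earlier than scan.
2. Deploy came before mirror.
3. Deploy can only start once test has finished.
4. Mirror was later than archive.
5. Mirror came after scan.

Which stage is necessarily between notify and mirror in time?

scan

Tracing the constraints gives notify → scan → mirror, so scan sits after notify and before mirror.
No other stage is forced both after notify and before mirror.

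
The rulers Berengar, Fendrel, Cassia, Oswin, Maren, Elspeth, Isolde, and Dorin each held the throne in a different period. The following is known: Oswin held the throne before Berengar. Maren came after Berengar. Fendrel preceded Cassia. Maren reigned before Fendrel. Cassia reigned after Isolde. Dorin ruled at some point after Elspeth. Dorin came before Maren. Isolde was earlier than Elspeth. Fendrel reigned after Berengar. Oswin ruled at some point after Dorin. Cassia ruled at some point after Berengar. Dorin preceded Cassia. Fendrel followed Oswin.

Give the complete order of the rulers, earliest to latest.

Isolde, Elspeth, Dorin, Oswin, Berengar, Maren, Fendrel, Cassia

The constraints fix every adjacent pair, so only one ordering works:
Isolde → Elspeth → Dorin → Oswin → Berengar → Maren → Fendrel → Cassia.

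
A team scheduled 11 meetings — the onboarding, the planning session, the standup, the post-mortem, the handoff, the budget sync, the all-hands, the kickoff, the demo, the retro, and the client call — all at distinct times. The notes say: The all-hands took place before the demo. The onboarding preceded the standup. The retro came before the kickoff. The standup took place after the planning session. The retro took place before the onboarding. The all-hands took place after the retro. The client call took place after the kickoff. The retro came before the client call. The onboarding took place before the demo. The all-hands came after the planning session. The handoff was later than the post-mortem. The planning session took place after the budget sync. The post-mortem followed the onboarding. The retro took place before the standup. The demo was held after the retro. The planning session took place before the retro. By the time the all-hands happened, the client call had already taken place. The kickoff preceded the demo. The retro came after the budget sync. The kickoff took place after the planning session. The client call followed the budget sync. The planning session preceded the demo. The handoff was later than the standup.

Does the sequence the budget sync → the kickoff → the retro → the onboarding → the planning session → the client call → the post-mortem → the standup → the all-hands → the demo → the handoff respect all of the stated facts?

The constraints require the planning session before the kickoff, but in the proposed sequence the kickoff appears ahead of the planning session. That one violation is enough.

no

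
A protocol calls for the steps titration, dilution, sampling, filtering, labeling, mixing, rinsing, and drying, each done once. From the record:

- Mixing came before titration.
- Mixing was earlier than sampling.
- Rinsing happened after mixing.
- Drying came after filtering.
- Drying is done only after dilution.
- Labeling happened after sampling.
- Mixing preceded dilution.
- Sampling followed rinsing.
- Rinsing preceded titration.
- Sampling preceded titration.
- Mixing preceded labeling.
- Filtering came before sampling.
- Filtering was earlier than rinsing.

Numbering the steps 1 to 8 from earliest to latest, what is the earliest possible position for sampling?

Filtering, mixing, and rinsing must all come before sampling — 3 forced predecessors.
Nothing else is forced ahead of sampling, so its earliest slot is position 3 + 1 = 4.

4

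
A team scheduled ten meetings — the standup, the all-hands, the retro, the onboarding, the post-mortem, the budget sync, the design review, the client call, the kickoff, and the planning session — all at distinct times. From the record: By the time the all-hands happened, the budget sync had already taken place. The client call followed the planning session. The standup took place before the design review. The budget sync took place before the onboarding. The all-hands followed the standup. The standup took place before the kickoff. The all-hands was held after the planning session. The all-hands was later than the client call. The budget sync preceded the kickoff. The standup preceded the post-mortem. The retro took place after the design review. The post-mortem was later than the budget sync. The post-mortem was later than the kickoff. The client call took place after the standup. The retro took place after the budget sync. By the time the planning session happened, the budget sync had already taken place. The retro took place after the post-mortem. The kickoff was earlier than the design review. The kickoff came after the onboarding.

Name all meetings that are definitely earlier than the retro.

Directly stated before the retro: the budget sync, the design review, and the post-mortem.
The kickoff reaches the retro via the kickoff → the post-mortem → the retro.
The onboarding reaches the retro via the onboarding → the kickoff → the post-mortem → the retro.
The standup reaches the retro via the standup → the post-mortem → the retro.

the budget sync, the design review, the kickoff, the onboarding, the post-mortem, the standup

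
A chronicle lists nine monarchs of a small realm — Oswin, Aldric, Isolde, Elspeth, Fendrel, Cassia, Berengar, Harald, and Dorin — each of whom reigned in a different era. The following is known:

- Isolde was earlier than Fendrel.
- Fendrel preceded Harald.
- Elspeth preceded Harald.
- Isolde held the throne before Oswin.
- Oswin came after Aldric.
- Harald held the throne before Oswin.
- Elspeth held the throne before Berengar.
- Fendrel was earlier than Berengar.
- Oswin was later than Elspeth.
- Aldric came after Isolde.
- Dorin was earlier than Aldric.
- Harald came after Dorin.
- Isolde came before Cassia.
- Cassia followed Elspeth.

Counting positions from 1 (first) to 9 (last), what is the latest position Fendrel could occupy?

Fendrel must come before Berengar, Harald, and Oswin — 3 rulers forced after them.
Everything else can be placed before Fendrel in some valid order, so Fendrel can sit as late as position 9 − 3 = 6.

6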